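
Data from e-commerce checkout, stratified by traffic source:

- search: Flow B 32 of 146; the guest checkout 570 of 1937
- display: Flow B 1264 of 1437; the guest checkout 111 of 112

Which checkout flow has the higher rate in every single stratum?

Search: Flow B 32/146 = 21.9%, the guest checkout 570/1937 = 29.4% → the guest checkout
Display: Flow B 1264/1437 = 88.0%, the guest checkout 111/112 = 99.1% → the guest checkout
The guest checkout has the higher rate in both groups.

the guest checkout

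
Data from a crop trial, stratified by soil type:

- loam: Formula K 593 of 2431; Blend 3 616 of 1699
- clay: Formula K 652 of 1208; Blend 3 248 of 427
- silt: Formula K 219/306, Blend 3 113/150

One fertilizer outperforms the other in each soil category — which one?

Blend 3

Loam: Formula K 593/2431 = 24.4%, Blend 3 616/1699 = 36.3% → Blend 3
Clay: Formula K 652/1208 = 54.0%, Blend 3 248/427 = 58.1% → Blend 3
Silt: Formula K 219/306 = 71.6%, Blend 3 113/150 = 75.3% → Blend 3
Blend 3 has the higher rate in all 3 groups.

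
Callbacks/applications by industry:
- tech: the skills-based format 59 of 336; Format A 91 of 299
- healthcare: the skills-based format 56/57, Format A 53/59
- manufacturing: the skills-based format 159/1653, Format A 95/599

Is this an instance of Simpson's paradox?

No

Tech: the skills-based format 59/336 = 17.6%, Format A 91/299 = 30.4% → Format A
Healthcare: the skills-based format 56/57 = 98.2%, Format A 53/59 = 89.8% → the skills-based format
Manufacturing: the skills-based format 159/1653 = 9.6%, Format A 95/599 = 15.9% → Format A
Overall: the skills-based format 274/2046 = 13.4%, Format A 239/957 = 25.0% → Format A
Neither sweeps: the skills-based format wins 1 of 3 groups, Format A wins 2. Format A wins overall but not every group — no Simpson reversal.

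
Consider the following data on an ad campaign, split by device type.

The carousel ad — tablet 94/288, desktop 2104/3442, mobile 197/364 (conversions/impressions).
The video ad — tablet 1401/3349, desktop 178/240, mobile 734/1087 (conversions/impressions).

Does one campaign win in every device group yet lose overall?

Tablet: the carousel ad 94/288 = 32.6%, the video ad 1401/3349 = 41.8% → the video ad
Desktop: the carousel ad 2104/3442 = 61.1%, the video ad 178/240 = 74.2% → the video ad
Mobile: the carousel ad 197/364 = 54.1%, the video ad 734/1087 = 67.5% → the video ad
Overall: the carousel ad 2395/4094 = 58.5%, the video ad 2313/4676 = 49.5% → the carousel ad
The video ad wins each device group but the carousel ad wins overall — the comparison reverses. The video ad's impressions skew toward tablet, which has a lower base rate.

Yes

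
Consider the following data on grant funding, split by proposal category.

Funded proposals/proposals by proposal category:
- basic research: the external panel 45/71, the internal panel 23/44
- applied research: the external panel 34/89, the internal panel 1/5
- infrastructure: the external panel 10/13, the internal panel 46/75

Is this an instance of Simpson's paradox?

Yes

Basic research: the external panel 45/71 = 63.4%, the internal panel 23/44 = 52.3% → the external panel
Applied research: the external panel 34/89 = 38.2%, the internal panel 1/5 = 20.0% → the external panel
Infrastructure: the external panel 10/13 = 76.9%, the internal panel 46/75 = 61.3% → the external panel
Overall: the external panel 89/173 = 51.4%, the internal panel 70/124 = 56.5% → the internal panel
The external panel wins each proposal group but the internal panel wins overall — the comparison reverses. The external panel's proposals skew toward applied research, which has a lower base rate.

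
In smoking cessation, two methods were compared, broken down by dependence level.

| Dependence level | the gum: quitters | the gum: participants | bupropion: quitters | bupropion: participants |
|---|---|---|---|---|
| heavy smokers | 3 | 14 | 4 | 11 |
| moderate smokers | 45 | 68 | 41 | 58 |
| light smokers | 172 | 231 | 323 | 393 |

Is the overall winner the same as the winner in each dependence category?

Yes

Heavy smokers: the gum 3/14 = 21.4%, bupropion 4/11 = 36.4% → bupropion
Moderate smokers: the gum 45/68 = 66.2%, bupropion 41/58 = 70.7% → bupropion
Light smokers: the gum 172/231 = 74.5%, bupropion 323/393 = 82.2% → bupropion
Overall: the gum 220/313 = 70.3%, bupropion 368/462 = 79.7% → bupropion
Bupropion wins overall and in every dependence group — no reversal.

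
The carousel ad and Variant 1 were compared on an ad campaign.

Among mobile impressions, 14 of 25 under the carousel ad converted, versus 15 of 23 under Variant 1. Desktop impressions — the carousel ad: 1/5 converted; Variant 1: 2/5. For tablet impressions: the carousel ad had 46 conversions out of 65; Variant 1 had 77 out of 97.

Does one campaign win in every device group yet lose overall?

Mobile: the carousel ad 14/25 = 56.0%, Variant 1 15/23 = 65.2% → Variant 1
Desktop: the carousel ad 1/5 = 20.0%, Variant 1 2/5 = 40.0% → Variant 1
Tablet: the carousel ad 46/65 = 70.8%, Variant 1 77/97 = 79.4% → Variant 1
Overall: the carousel ad 61/95 = 64.2%, Variant 1 94/125 = 75.2% → Variant 1
Variant 1 wins overall and in every device group — no reversal.

No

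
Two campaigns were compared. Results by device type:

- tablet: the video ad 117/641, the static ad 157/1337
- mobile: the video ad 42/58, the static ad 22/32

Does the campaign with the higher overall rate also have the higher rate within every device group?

Yes

Tablet: the video ad 117/641 = 18.3%, the static ad 157/1337 = 11.7% → the video ad
Mobile: the video ad 42/58 = 72.4%, the static ad 22/32 = 68.8% → the video ad
Overall: the video ad 159/699 = 22.7%, the static ad 179/1369 = 13.1% → the video ad
The video ad wins overall and in every device group — no reversal.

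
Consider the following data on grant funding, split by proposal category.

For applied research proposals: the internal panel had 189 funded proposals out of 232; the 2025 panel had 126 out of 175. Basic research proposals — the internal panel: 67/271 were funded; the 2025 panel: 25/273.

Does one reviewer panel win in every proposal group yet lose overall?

Applied research: the internal panel 189/232 = 81.5%, the 2025 panel 126/175 = 72.0% → the internal panel
Basic research: the internal panel 67/271 = 24.7%, the 2025 panel 25/273 = 9.2% → the internal panel
Overall: the internal panel 256/503 = 50.9%, the 2025 panel 151/448 = 33.7% → the internal panel
The internal panel wins overall and in every proposal group — no reversal.

No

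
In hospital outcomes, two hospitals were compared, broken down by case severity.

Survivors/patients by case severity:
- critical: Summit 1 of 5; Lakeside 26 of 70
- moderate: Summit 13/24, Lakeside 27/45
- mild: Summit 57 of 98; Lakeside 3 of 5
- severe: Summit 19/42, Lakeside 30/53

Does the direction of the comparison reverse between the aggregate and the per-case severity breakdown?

Critical: Summit 1/5 = 20.0%, Lakeside 26/70 = 37.1% → Lakeside
Moderate: Summit 13/24 = 54.2%, Lakeside 27/45 = 60.0% → Lakeside
Mild: Summit 57/98 = 58.2%, Lakeside 3/5 = 60.0% → Lakeside
Severe: Summit 19/42 = 45.2%, Lakeside 30/53 = 56.6% → Lakeside
Overall: Summit 90/169 = 53.3%, Lakeside 86/173 = 49.7% → Summit
Lakeside wins each case group but Summit wins overall — the comparison reverses. Lakeside's patients skew toward critical, which has a lower base rate.

Yes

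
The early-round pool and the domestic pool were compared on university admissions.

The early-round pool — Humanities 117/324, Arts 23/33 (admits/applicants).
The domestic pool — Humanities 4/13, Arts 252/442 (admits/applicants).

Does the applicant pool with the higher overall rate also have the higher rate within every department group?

Humanities: the early-round pool 117/324 = 36.1%, the domestic pool 4/13 = 30.8% → the early-round pool
Arts: the early-round pool 23/33 = 69.7%, the domestic pool 252/442 = 57.0% → the early-round pool
Overall: the early-round pool 140/357 = 39.2%, the domestic pool 256/455 = 56.3% → the domestic pool
The early-round pool wins each department group but the domestic pool wins overall — the comparison reverses. The early-round pool's applicants skew toward Humanities, which has a lower base rate.

No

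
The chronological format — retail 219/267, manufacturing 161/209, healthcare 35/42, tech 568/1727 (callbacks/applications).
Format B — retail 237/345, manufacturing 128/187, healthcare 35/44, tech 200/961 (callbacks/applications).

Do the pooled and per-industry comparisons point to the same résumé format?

Yes

Retail: the chronological format 219/267 = 82.0%, Format B 237/345 = 68.7% → the chronological format
Manufacturing: the chronological format 161/209 = 77.0%, Format B 128/187 = 68.4% → the chronological format
Healthcare: the chronological format 35/42 = 83.3%, Format B 35/44 = 79.5% → the chronological format
Tech: the chronological format 568/1727 = 32.9%, Format B 200/961 = 20.8% → the chronological format
Overall: the chronological format 983/2245 = 43.8%, Format B 600/1537 = 39.0% → the chronological format
The chronological format wins overall and in every industry group — no reversal.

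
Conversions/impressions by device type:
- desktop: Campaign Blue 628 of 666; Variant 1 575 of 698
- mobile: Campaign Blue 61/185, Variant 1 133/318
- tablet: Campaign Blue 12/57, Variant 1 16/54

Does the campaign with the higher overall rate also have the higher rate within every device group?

Desktop: Campaign Blue 628/666 = 94.3%, Variant 1 575/698 = 82.4% → Campaign Blue
Mobile: Campaign Blue 61/185 = 33.0%, Variant 1 133/318 = 41.8% → Variant 1
Tablet: Campaign Blue 12/57 = 21.1%, Variant 1 16/54 = 29.6% → Variant 1
Overall: Campaign Blue 701/908 = 77.2%, Variant 1 724/1070 = 67.7% → Campaign Blue
Neither sweeps: Campaign Blue wins 1 of 3 groups, Variant 1 wins 2. Campaign Blue wins overall but not every group — no Simpson reversal.

No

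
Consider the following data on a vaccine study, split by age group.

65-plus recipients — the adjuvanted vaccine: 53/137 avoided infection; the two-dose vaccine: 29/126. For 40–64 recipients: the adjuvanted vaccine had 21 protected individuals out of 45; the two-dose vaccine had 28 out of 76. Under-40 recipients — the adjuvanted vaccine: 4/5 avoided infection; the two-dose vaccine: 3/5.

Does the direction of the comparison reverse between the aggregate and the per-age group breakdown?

No

65-plus: the adjuvanted vaccine 53/137 = 38.7%, the two-dose vaccine 29/126 = 23.0% → the adjuvanted vaccine
40–64: the adjuvanted vaccine 21/45 = 46.7%, the two-dose vaccine 28/76 = 36.8% → the adjuvanted vaccine
Under-40: the adjuvanted vaccine 4/5 = 80.0%, the two-dose vaccine 3/5 = 60.0% → the adjuvanted vaccine
Overall: the adjuvanted vaccine 78/187 = 41.7%, the two-dose vaccine 60/207 = 29.0% → the adjuvanted vaccine
The adjuvanted vaccine wins overall and in every age group — no reversal.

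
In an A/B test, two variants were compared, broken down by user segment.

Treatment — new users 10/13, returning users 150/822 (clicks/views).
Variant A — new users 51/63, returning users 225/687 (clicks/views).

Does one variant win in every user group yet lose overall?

New users: Treatment 10/13 = 76.9%, Variant A 51/63 = 81.0% → Variant A
Returning users: Treatment 150/822 = 18.2%, Variant A 225/687 = 32.8% → Variant A
Overall: Treatment 160/835 = 19.2%, Variant A 276/750 = 36.8% → Variant A
Variant A wins overall and in every user group — no reversal.

No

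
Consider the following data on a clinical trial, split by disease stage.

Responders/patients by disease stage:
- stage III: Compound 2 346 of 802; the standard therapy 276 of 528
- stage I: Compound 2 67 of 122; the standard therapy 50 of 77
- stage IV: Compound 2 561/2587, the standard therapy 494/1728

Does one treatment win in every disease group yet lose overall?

Stage III: Compound 2 346/802 = 43.1%, the standard therapy 276/528 = 52.3% → the standard therapy
Stage I: Compound 2 67/122 = 54.9%, the standard therapy 50/77 = 64.9% → the standard therapy
Stage IV: Compound 2 561/2587 = 21.7%, the standard therapy 494/1728 = 28.6% → the standard therapy
Overall: Compound 2 974/3511 = 27.7%, the standard therapy 820/2333 = 35.1% → the standard therapy
The standard therapy wins overall and in every disease group — no reversal.

No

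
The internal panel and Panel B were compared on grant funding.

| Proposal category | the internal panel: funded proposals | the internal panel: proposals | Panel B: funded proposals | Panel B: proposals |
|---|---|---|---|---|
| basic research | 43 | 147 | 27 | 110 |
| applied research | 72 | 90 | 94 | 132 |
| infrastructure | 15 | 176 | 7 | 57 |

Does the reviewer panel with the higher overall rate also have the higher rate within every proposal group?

Basic research: the internal panel 43/147 = 29.3%, Panel B 27/110 = 24.5% → the internal panel
Applied research: the internal panel 72/90 = 80.0%, Panel B 94/132 = 71.2% → the internal panel
Infrastructure: the internal panel 15/176 = 8.5%, Panel B 7/57 = 12.3% → Panel B
Overall: the internal panel 130/413 = 31.5%, Panel B 128/299 = 42.8% → Panel B
Neither sweeps: the internal panel wins 2 of 3 groups, Panel B wins 1. Panel B wins overall but not every group — no Simpson reversal.

No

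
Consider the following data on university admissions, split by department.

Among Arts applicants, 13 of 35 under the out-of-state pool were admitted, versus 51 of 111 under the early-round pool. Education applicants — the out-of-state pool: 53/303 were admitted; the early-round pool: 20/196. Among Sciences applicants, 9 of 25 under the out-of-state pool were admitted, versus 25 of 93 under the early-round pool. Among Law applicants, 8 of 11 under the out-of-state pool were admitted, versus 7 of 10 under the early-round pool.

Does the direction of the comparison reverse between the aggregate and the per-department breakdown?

No

Arts: the out-of-state pool 13/35 = 37.1%, the early-round pool 51/111 = 45.9% → the early-round pool
Education: the out-of-state pool 53/303 = 17.5%, the early-round pool 20/196 = 10.2% → the out-of-state pool
Sciences: the out-of-state pool 9/25 = 36.0%, the early-round pool 25/93 = 26.9% → the out-of-state pool
Law: the out-of-state pool 8/11 = 72.7%, the early-round pool 7/10 = 70.0% → the out-of-state pool
Overall: the out-of-state pool 83/374 = 22.2%, the early-round pool 103/410 = 25.1% → the early-round pool
Neither sweeps: the out-of-state pool wins 3 of 4 groups, the early-round pool wins 1. The early-round pool wins overall but not every group — no Simpson reversal.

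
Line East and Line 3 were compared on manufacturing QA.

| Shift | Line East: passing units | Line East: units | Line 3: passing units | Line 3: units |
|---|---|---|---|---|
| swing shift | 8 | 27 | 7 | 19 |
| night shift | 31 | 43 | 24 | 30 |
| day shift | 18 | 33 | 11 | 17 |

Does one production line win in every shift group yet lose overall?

No

Swing shift: Line East 8/27 = 29.6%, Line 3 7/19 = 36.8% → Line 3
Night shift: Line East 31/43 = 72.1%, Line 3 24/30 = 80.0% → Line 3
Day shift: Line East 18/33 = 54.5%, Line 3 11/17 = 64.7% → Line 3
Overall: Line East 57/103 = 55.3%, Line 3 42/66 = 63.6% → Line 3
Line 3 wins overall and in every shift group — no reversal.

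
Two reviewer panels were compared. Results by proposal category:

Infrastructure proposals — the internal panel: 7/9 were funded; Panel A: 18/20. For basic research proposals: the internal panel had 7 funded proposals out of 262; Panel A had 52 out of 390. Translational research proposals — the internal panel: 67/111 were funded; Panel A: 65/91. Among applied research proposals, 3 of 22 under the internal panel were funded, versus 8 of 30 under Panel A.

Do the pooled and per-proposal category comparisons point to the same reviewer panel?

Yes

Infrastructure: the internal panel 7/9 = 77.8%, Panel A 18/20 = 90.0% → Panel A
Basic research: the internal panel 7/262 = 2.7%, Panel A 52/390 = 13.3% → Panel A
Translational research: the internal panel 67/111 = 60.4%, Panel A 65/91 = 71.4% → Panel A
Applied research: the internal panel 3/22 = 13.6%, Panel A 8/30 = 26.7% → Panel A
Overall: the internal panel 84/404 = 20.8%, Panel A 143/531 = 26.9% → Panel A
Panel A wins overall and in every proposal group — no reversal.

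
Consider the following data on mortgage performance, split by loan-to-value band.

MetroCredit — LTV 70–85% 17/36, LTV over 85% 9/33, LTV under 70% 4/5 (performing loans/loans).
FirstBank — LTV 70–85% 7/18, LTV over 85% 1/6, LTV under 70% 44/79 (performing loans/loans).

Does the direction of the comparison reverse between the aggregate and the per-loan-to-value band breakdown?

Yes

LTV 70–85%: MetroCredit 17/36 = 47.2%, FirstBank 7/18 = 38.9% → MetroCredit
LTV over 85%: MetroCredit 9/33 = 27.3%, FirstBank 1/6 = 16.7% → MetroCredit
LTV under 70%: MetroCredit 4/5 = 80.0%, FirstBank 44/79 = 55.7% → MetroCredit
Overall: MetroCredit 30/74 = 40.5%, FirstBank 52/103 = 50.5% → FirstBank
MetroCredit wins each loan-to-value group but FirstBank wins overall — the comparison reverses. MetroCredit's loans skew toward LTV over 85%, which has a lower base rate.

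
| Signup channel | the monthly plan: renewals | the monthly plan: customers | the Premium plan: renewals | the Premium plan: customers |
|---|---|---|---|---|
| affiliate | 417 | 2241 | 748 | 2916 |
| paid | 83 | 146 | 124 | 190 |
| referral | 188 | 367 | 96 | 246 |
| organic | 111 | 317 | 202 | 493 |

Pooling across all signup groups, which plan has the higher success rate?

the Premium plan

Affiliate: the monthly plan 417/2241 = 18.6%, the Premium plan 748/2916 = 25.7% → the Premium plan
Paid: the monthly plan 83/146 = 56.8%, the Premium plan 124/190 = 65.3% → the Premium plan
Referral: the monthly plan 188/367 = 51.2%, the Premium plan 96/246 = 39.0% → the monthly plan
Organic: the monthly plan 111/317 = 35.0%, the Premium plan 202/493 = 41.0% → the Premium plan
Overall: the monthly plan 799/3071 = 26.0%, the Premium plan 1170/3845 = 30.4% → the Premium plan
(Neither sweeps every signup group, but the Premium plan has the higher pooled rate.)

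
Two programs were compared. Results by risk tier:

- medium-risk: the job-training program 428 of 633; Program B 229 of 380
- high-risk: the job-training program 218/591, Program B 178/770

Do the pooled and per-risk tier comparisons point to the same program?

Yes

Medium-risk: the job-training program 428/633 = 67.6%, Program B 229/380 = 60.3% → the job-training program
High-risk: the job-training program 218/591 = 36.9%, Program B 178/770 = 23.1% → the job-training program
Overall: the job-training program 646/1224 = 52.8%, Program B 407/1150 = 35.4% → the job-training program
The job-training program wins overall and in every risk group — no reversal.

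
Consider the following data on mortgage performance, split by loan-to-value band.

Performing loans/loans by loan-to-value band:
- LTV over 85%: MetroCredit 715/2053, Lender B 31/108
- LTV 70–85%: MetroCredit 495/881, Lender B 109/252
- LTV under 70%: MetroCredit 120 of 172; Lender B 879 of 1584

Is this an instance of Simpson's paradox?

Yes

LTV over 85%: MetroCredit 715/2053 = 34.8%, Lender B 31/108 = 28.7% → MetroCredit
LTV 70–85%: MetroCredit 495/881 = 56.2%, Lender B 109/252 = 43.3% → MetroCredit
LTV under 70%: MetroCredit 120/172 = 69.8%, Lender B 879/1584 = 55.5% → MetroCredit
Overall: MetroCredit 1330/3106 = 42.8%, Lender B 1019/1944 = 52.4% → Lender B
MetroCredit wins each loan-to-value group but Lender B wins overall — the comparison reverses. MetroCredit's loans skew toward LTV over 85%, which has a lower base rate.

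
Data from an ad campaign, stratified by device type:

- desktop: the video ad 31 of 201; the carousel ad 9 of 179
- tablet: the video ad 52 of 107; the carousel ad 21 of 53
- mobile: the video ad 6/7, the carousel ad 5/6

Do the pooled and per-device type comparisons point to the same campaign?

Desktop: the video ad 31/201 = 15.4%, the carousel ad 9/179 = 5.0% → the video ad
Tablet: the video ad 52/107 = 48.6%, the carousel ad 21/53 = 39.6% → the video ad
Mobile: the video ad 6/7 = 85.7%, the carousel ad 5/6 = 83.3% → the video ad
Overall: the video ad 89/315 = 28.3%, the carousel ad 35/238 = 14.7% → the video ad
The video ad wins overall and in every device group — no reversal.

Yes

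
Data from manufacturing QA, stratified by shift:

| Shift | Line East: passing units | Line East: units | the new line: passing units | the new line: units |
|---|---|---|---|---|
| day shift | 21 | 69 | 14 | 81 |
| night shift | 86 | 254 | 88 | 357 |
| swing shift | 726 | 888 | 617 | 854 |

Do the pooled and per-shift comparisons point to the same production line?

Day shift: Line East 21/69 = 30.4%, the new line 14/81 = 17.3% → Line East
Night shift: Line East 86/254 = 33.9%, the new line 88/357 = 24.6% → Line East
Swing shift: Line East 726/888 = 81.8%, the new line 617/854 = 72.2% → Line East
Overall: Line East 833/1211 = 68.8%, the new line 719/1292 = 55.7% → Line East
Line East wins overall and in every shift group — no reversal.

Yes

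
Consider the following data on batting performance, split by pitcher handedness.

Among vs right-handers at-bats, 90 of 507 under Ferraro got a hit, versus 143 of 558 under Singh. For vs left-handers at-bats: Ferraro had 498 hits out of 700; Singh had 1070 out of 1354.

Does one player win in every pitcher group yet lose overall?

No

Vs right-handers: Ferraro 90/507 = 17.8%, Singh 143/558 = 25.6% → Singh
Vs left-handers: Ferraro 498/700 = 71.1%, Singh 1070/1354 = 79.0% → Singh
Overall: Ferraro 588/1207 = 48.7%, Singh 1213/1912 = 63.4% → Singh
Singh wins overall and in every pitcher group — no reversal.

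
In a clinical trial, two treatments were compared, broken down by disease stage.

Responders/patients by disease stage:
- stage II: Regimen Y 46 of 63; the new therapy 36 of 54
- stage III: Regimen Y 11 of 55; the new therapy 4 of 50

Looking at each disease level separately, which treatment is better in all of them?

Regimen Y

Stage II: Regimen Y 46/63 = 73.0%, the new therapy 36/54 = 66.7% → Regimen Y
Stage III: Regimen Y 11/55 = 20.0%, the new therapy 4/50 = 8.0% → Regimen Y
Regimen Y has the higher rate in both groups.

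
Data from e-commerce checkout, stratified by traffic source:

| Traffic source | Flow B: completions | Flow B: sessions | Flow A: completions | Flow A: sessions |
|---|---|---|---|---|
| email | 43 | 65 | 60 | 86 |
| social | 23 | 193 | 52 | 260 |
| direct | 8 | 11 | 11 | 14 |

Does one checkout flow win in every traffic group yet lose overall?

Email: Flow B 43/65 = 66.2%, Flow A 60/86 = 69.8% → Flow A
Social: Flow B 23/193 = 11.9%, Flow A 52/260 = 20.0% → Flow A
Direct: Flow B 8/11 = 72.7%, Flow A 11/14 = 78.6% → Flow A
Overall: Flow B 74/269 = 27.5%, Flow A 123/360 = 34.2% → Flow A
Flow A wins overall and in every traffic group — no reversal.

No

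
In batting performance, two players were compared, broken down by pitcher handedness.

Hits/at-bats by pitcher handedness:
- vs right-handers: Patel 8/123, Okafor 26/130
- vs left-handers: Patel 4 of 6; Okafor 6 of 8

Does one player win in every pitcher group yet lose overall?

Vs right-handers: Patel 8/123 = 6.5%, Okafor 26/130 = 20.0% → Okafor
Vs left-handers: Patel 4/6 = 66.7%, Okafor 6/8 = 75.0% → Okafor
Overall: Patel 12/129 = 9.3%, Okafor 32/138 = 23.2% → Okafor
Okafor wins overall and in every pitcher group — no reversal.

No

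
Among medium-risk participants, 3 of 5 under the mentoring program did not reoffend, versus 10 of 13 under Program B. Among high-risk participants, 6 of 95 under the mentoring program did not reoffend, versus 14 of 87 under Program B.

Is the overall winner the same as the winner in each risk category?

Yes

Medium-risk: the mentoring program 3/5 = 60.0%, Program B 10/13 = 76.9% → Program B
High-risk: the mentoring program 6/95 = 6.3%, Program B 14/87 = 16.1% → Program B
Overall: the mentoring program 9/100 = 9.0%, Program B 24/100 = 24.0% → Program B
Program B wins overall and in every risk group — no reversal.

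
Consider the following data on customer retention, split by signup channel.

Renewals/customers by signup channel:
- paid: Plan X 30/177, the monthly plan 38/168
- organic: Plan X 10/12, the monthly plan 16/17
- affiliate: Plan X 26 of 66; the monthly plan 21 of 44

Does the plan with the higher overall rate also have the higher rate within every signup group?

Yes

Paid: Plan X 30/177 = 16.9%, the monthly plan 38/168 = 22.6% → the monthly plan
Organic: Plan X 10/12 = 83.3%, the monthly plan 16/17 = 94.1% → the monthly plan
Affiliate: Plan X 26/66 = 39.4%, the monthly plan 21/44 = 47.7% → the monthly plan
Overall: Plan X 66/255 = 25.9%, the monthly plan 75/229 = 32.8% → the monthly plan
The monthly plan wins overall and in every signup group — no reversal.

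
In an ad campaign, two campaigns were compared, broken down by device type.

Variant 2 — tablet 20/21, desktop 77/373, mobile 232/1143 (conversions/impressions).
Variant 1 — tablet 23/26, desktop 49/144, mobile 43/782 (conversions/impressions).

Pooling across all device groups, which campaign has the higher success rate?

Tablet: Variant 2 20/21 = 95.2%, Variant 1 23/26 = 88.5% → Variant 2
Desktop: Variant 2 77/373 = 20.6%, Variant 1 49/144 = 34.0% → Variant 1
Mobile: Variant 2 232/1143 = 20.3%, Variant 1 43/782 = 5.5% → Variant 2
Overall: Variant 2 329/1537 = 21.4%, Variant 1 115/952 = 12.1% → Variant 2
(Neither sweeps every device group, but Variant 2 has the higher pooled rate.)

Variant 2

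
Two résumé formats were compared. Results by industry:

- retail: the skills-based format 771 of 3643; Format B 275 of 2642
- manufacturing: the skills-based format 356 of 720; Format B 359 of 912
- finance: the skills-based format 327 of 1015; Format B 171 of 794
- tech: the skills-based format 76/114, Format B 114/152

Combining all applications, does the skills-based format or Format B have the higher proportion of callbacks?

Retail: the skills-based format 771/3643 = 21.2%, Format B 275/2642 = 10.4% → the skills-based format
Manufacturing: the skills-based format 356/720 = 49.4%, Format B 359/912 = 39.4% → the skills-based format
Finance: the skills-based format 327/1015 = 32.2%, Format B 171/794 = 21.5% → the skills-based format
Tech: the skills-based format 76/114 = 66.7%, Format B 114/152 = 75.0% → Format B
Overall: the skills-based format 1530/5492 = 27.9%, Format B 919/4500 = 20.4% → the skills-based format
(Neither sweeps every industry group, but the skills-based format has the higher pooled rate.)

the skills-based format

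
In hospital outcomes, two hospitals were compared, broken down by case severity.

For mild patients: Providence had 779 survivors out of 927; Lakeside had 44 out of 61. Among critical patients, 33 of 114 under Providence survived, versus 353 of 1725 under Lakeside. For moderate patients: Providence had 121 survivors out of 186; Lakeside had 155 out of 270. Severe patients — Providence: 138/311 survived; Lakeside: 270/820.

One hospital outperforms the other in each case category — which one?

Providence

Mild: Providence 779/927 = 84.0%, Lakeside 44/61 = 72.1% → Providence
Critical: Providence 33/114 = 28.9%, Lakeside 353/1725 = 20.5% → Providence
Moderate: Providence 121/186 = 65.1%, Lakeside 155/270 = 57.4% → Providence
Severe: Providence 138/311 = 44.4%, Lakeside 270/820 = 32.9% → Providence
Providence has the higher rate in all 4 groups.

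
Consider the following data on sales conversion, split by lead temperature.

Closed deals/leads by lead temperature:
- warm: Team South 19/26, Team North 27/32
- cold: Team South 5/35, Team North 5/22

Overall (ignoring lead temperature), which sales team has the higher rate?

Warm: Team South 19/26 = 73.1%, Team North 27/32 = 84.4% → Team North
Cold: Team South 5/35 = 14.3%, Team North 5/22 = 22.7% → Team North
Overall: Team South 24/61 = 39.3%, Team North 32/54 = 59.3% → Team North

Team North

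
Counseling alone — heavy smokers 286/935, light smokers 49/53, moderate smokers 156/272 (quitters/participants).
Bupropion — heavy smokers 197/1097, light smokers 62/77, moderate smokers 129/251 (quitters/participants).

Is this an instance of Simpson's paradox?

Heavy smokers: counseling alone 286/935 = 30.6%, bupropion 197/1097 = 18.0% → counseling alone
Light smokers: counseling alone 49/53 = 92.5%, bupropion 62/77 = 80.5% → counseling alone
Moderate smokers: counseling alone 156/272 = 57.4%, bupropion 129/251 = 51.4% → counseling alone
Overall: counseling alone 491/1260 = 39.0%, bupropion 388/1425 = 27.2% → counseling alone
Counseling alone wins overall and in every dependence group — no reversal.

No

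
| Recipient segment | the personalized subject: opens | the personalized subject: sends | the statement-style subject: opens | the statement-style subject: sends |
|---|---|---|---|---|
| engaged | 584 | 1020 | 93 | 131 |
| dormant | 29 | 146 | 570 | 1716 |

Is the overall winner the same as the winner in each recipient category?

No

Engaged: the personalized subject 584/1020 = 57.3%, the statement-style subject 93/131 = 71.0% → the statement-style subject
Dormant: the personalized subject 29/146 = 19.9%, the statement-style subject 570/1716 = 33.2% → the statement-style subject
Overall: the personalized subject 613/1166 = 52.6%, the statement-style subject 663/1847 = 35.9% → the personalized subject
The statement-style subject wins each recipient group but the personalized subject wins overall — the comparison reverses. The statement-style subject's sends skew toward dormant, which has a lower base rate.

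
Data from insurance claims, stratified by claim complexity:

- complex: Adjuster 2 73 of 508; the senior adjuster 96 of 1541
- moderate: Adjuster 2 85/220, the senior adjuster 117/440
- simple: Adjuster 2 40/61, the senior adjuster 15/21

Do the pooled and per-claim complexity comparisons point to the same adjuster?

No

Complex: Adjuster 2 73/508 = 14.4%, the senior adjuster 96/1541 = 6.2% → Adjuster 2
Moderate: Adjuster 2 85/220 = 38.6%, the senior adjuster 117/440 = 26.6% → Adjuster 2
Simple: Adjuster 2 40/61 = 65.6%, the senior adjuster 15/21 = 71.4% → the senior adjuster
Overall: Adjuster 2 198/789 = 25.1%, the senior adjuster 228/2002 = 11.4% → Adjuster 2
Neither sweeps: Adjuster 2 wins 2 of 3 groups, the senior adjuster wins 1. Adjuster 2 wins overall but not every group — no Simpson reversal.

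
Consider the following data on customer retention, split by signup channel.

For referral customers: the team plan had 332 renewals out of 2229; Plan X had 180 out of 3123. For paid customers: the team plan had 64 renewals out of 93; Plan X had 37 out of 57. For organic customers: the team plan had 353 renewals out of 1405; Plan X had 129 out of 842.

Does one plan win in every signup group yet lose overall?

Referral: the team plan 332/2229 = 14.9%, Plan X 180/3123 = 5.8% → the team plan
Paid: the team plan 64/93 = 68.8%, Plan X 37/57 = 64.9% → the team plan
Organic: the team plan 353/1405 = 25.1%, Plan X 129/842 = 15.3% → the team plan
Overall: the team plan 749/3727 = 20.1%, Plan X 346/4022 = 8.6% → the team plan
The team plan wins overall and in every signup group — no reversal.

No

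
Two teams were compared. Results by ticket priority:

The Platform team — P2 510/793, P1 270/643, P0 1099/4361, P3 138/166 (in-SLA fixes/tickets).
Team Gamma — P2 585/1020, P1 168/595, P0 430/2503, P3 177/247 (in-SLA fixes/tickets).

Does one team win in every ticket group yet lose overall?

No

P2: the Platform team 510/793 = 64.3%, Team Gamma 585/1020 = 57.4% → the Platform team
P1: the Platform team 270/643 = 42.0%, Team Gamma 168/595 = 28.2% → the Platform team
P0: the Platform team 1099/4361 = 25.2%, Team Gamma 430/2503 = 17.2% → the Platform team
P3: the Platform team 138/166 = 83.1%, Team Gamma 177/247 = 71.7% → the Platform team
Overall: the Platform team 2017/5963 = 33.8%, Team Gamma 1360/4365 = 31.2% → the Platform team
The Platform team wins overall and in every ticket group — no reversal.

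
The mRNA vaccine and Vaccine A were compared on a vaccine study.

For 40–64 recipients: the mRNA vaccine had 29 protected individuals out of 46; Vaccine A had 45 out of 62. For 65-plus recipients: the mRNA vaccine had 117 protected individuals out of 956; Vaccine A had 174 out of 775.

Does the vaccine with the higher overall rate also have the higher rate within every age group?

40–64: the mRNA vaccine 29/46 = 63.0%, Vaccine A 45/62 = 72.6% → Vaccine A
65-plus: the mRNA vaccine 117/956 = 12.2%, Vaccine A 174/775 = 22.5% → Vaccine A
Overall: the mRNA vaccine 146/1002 = 14.6%, Vaccine A 219/837 = 26.2% → Vaccine A
Vaccine A wins overall and in every age group — no reversal.

Yes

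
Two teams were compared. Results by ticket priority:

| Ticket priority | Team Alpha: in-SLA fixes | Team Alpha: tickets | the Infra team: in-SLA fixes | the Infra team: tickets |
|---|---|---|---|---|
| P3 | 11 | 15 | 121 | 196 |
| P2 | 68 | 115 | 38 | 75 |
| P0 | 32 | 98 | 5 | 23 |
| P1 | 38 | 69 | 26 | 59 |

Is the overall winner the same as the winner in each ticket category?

No

P3: Team Alpha 11/15 = 73.3%, the Infra team 121/196 = 61.7% → Team Alpha
P2: Team Alpha 68/115 = 59.1%, the Infra team 38/75 = 50.7% → Team Alpha
P0: Team Alpha 32/98 = 32.7%, the Infra team 5/23 = 21.7% → Team Alpha
P1: Team Alpha 38/69 = 55.1%, the Infra team 26/59 = 44.1% → Team Alpha
Overall: Team Alpha 149/297 = 50.2%, the Infra team 190/353 = 53.8% → the Infra team
Team Alpha wins each ticket group but the Infra team wins overall — the comparison reverses. Team Alpha's tickets skew toward P0, which has a lower base rate.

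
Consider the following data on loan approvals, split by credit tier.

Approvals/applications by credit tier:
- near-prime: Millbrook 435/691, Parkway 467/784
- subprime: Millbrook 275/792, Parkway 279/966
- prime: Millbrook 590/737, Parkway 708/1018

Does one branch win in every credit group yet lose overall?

No

Near-prime: Millbrook 435/691 = 63.0%, Parkway 467/784 = 59.6% → Millbrook
Subprime: Millbrook 275/792 = 34.7%, Parkway 279/966 = 28.9% → Millbrook
Prime: Millbrook 590/737 = 80.1%, Parkway 708/1018 = 69.5% → Millbrook
Overall: Millbrook 1300/2220 = 58.6%, Parkway 1454/2768 = 52.5% → Millbrook
Millbrook wins overall and in every credit group — no reversal.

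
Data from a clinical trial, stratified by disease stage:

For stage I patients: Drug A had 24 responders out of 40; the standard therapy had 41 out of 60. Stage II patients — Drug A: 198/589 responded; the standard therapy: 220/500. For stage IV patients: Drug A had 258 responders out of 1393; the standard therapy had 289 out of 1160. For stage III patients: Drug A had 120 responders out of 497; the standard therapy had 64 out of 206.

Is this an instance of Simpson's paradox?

No

Stage I: Drug A 24/40 = 60.0%, the standard therapy 41/60 = 68.3% → the standard therapy
Stage II: Drug A 198/589 = 33.6%, the standard therapy 220/500 = 44.0% → the standard therapy
Stage IV: Drug A 258/1393 = 18.5%, the standard therapy 289/1160 = 24.9% → the standard therapy
Stage III: Drug A 120/497 = 24.1%, the standard therapy 64/206 = 31.1% → the standard therapy
Overall: Drug A 600/2519 = 23.8%, the standard therapy 614/1926 = 31.9% → the standard therapy
The standard therapy wins overall and in every disease group — no reversal.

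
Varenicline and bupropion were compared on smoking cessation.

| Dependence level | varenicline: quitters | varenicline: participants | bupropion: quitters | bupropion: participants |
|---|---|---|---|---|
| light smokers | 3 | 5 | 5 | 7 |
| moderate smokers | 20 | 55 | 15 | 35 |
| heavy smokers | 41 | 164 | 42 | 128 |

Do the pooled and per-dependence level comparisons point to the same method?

Light smokers: varenicline 3/5 = 60.0%, bupropion 5/7 = 71.4% → bupropion
Moderate smokers: varenicline 20/55 = 36.4%, bupropion 15/35 = 42.9% → bupropion
Heavy smokers: varenicline 41/164 = 25.0%, bupropion 42/128 = 32.8% → bupropion
Overall: varenicline 64/224 = 28.6%, bupropion 62/170 = 36.5% → bupropion
Bupropion wins overall and in every dependence group — no reversal.

Yes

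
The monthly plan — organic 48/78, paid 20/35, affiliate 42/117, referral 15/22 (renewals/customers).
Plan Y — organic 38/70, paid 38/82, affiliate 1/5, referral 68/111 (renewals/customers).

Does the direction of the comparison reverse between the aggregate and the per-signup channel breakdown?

Yes

Organic: the monthly plan 48/78 = 61.5%, Plan Y 38/70 = 54.3% → the monthly plan
Paid: the monthly plan 20/35 = 57.1%, Plan Y 38/82 = 46.3% → the monthly plan
Affiliate: the monthly plan 42/117 = 35.9%, Plan Y 1/5 = 20.0% → the monthly plan
Referral: the monthly plan 15/22 = 68.2%, Plan Y 68/111 = 61.3% → the monthly plan
Overall: the monthly plan 125/252 = 49.6%, Plan Y 145/268 = 54.1% → Plan Y
The monthly plan wins each signup group but Plan Y wins overall — the comparison reverses. The monthly plan's customers skew toward affiliate, which has a lower base rate.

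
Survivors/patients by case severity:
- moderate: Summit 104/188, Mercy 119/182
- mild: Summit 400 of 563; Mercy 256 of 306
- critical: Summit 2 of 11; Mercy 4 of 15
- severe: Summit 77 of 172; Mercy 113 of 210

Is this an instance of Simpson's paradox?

No

Moderate: Summit 104/188 = 55.3%, Mercy 119/182 = 65.4% → Mercy
Mild: Summit 400/563 = 71.0%, Mercy 256/306 = 83.7% → Mercy
Critical: Summit 2/11 = 18.2%, Mercy 4/15 = 26.7% → Mercy
Severe: Summit 77/172 = 44.8%, Mercy 113/210 = 53.8% → Mercy
Overall: Summit 583/934 = 62.4%, Mercy 492/713 = 69.0% → Mercy
Mercy wins overall and in every case group — no reversal.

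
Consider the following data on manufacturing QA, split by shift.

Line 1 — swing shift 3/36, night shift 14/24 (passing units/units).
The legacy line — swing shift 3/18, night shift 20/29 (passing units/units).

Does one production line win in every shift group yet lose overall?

No

Swing shift: Line 1 3/36 = 8.3%, the legacy line 3/18 = 16.7% → the legacy line
Night shift: Line 1 14/24 = 58.3%, the legacy line 20/29 = 69.0% → the legacy line
Overall: Line 1 17/60 = 28.3%, the legacy line 23/47 = 48.9% → the legacy line
The legacy line wins overall and in every shift group — no reversal.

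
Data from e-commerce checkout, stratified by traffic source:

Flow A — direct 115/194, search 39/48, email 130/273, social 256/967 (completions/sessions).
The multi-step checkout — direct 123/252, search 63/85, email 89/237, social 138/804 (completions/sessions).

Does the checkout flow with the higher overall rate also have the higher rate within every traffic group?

Yes

Direct: Flow A 115/194 = 59.3%, the multi-step checkout 123/252 = 48.8% → Flow A
Search: Flow A 39/48 = 81.2%, the multi-step checkout 63/85 = 74.1% → Flow A
Email: Flow A 130/273 = 47.6%, the multi-step checkout 89/237 = 37.6% → Flow A
Social: Flow A 256/967 = 26.5%, the multi-step checkout 138/804 = 17.2% → Flow A
Overall: Flow A 540/1482 = 36.4%, the multi-step checkout 413/1378 = 30.0% → Flow A
Flow A wins overall and in every traffic group — no reversal.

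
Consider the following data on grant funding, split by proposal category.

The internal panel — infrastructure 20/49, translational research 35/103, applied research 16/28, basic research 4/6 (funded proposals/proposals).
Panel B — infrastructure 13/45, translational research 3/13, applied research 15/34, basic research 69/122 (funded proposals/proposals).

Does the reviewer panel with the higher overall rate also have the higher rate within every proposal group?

No

Infrastructure: the internal panel 20/49 = 40.8%, Panel B 13/45 = 28.9% → the internal panel
Translational research: the internal panel 35/103 = 34.0%, Panel B 3/13 = 23.1% → the internal panel
Applied research: the internal panel 16/28 = 57.1%, Panel B 15/34 = 44.1% → the internal panel
Basic research: the internal panel 4/6 = 66.7%, Panel B 69/122 = 56.6% → the internal panel
Overall: the internal panel 75/186 = 40.3%, Panel B 100/214 = 46.7% → Panel B
The internal panel wins each proposal group but Panel B wins overall — the comparison reverses. The internal panel's proposals skew toward translational research, which has a lower base rate.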